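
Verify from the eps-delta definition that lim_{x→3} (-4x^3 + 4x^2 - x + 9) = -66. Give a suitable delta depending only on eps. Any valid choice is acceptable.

Let eps > 0. We want delta > 0 such that 0 < |x − 3| < delta implies |(-4x^3 + 4x^2 - x + 9) + 66| < eps.
(-4x^3 + 4x^2 - x + 9) + 66 = -4x^3 + 4x^2 - x + 75 = (x − 3)(-4x^2 - 8x - 25).
So |(-4x^3 + 4x^2 - x + 9) + 66| = |x − 3|·|-4x^2 - 8x - 25|.
Assume first that |x − 3| < 2, so |x| < 5. Then |-4x^2 - 8x - 25| ≤ 4·5^2 + 8·5 + 25 = 165.
Hence |(-4x^3 + 4x^2 - x + 9) + 66| ≤ 165|x − 3| < eps provided |x − 3| < eps/165.
Take delta = min(2, eps/165). Then 0 < |x − 3| < delta gives both |x − 3| < 2 and |x − 3| < eps/165, so |(-4x^3 + 4x^2 - x + 9) + 66| < eps.

delta = min(2, eps/165)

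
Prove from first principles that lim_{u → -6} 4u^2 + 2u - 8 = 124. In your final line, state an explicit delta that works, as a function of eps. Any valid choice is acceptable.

delta = min(1, eps/50)

Suppose eps > 0. We want delta > 0 such that 0 < |u + 6| < delta implies |(4u^2 + 2u - 8) − 124| < eps.
(4u^2 + 2u - 8) − 124 = 4u^2 + 2u - 132 = (u + 6)(4u - 22).
So |(4u^2 + 2u - 8) − 124| = |u + 6|·|4u - 22|.
Assume first that |u + 6| < 1, so |u| < 7. Then |4u - 22| ≤ 4·7 + 22 = 50.
Hence |(4u^2 + 2u - 8) − 124| ≤ 50|u + 6| < eps provided |u + 6| < eps/50.
Choosing delta = min(1, eps/50) ensures both conditions, hence |(4u^2 + 2u - 8) − 124| < eps.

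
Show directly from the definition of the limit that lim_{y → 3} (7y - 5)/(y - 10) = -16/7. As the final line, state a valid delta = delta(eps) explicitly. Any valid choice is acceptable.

delta = min(7/2, (49/130)eps)

Let eps > 0 be given. We want delta > 0 with 0 < |y − 3| < delta ⇒ |(7y - 5)/(y - 10) + 16/7| < eps.
Combining over a common denominator, (7y - 5)/(y - 10) + 16/7 = [(7y - 5)·(-7) − 16·(y - 10)] / [(-7)·(y - 10)] = -65(y − 3) / ((-7)(y - 10)).
So |(7y - 5)/(y - 10) + 16/7| = 65|y − 3| / (7·|y − 10|).
Restrict delta ≤ 7/2. Then |y − 3| < 7/2 gives |y − 10| = |(y − 3) + (-7)| ≥ 7 − 7/2 = 7/2.
Hence |(7y - 5)/(y - 10) + 16/7| < 65|y − 3|/(7·(7/2)) = (130/49)|y − 3|, which is < eps once |y − 3| < (49/130)eps.
Take delta = min(7/2, (49/130)eps). Then 0 < |y − 3| < delta forces both bounds, so |(7y - 5)/(y - 10) + 16/7| < eps.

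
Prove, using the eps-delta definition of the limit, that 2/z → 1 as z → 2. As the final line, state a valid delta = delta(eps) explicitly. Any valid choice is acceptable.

Let eps > 0 be given. We seek delta > 0 such that 0 < |z − 2| < delta implies |2/z − 1| < eps.
|2/z − 1| = 2·|2 − z|/(2·|z|) = 2|z − 2|/(2|z|).
Restrict delta ≤ 1. Then |z − 2| < 1 gives |z| > 1, so 2|z| > 2.
Then |2/z − 1| < 2|z − 2|/2, which is < eps when |z − 2| < eps.
Take delta = min(1, eps). Then 0 < |z − 2| < delta gives both |z − 2| < 1 and |z − 2| < eps, so |2/z − 1| < eps.

delta = min(1, eps)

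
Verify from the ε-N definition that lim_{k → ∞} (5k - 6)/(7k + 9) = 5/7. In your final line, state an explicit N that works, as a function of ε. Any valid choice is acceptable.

N = (87/49)/ε

Let ε > 0. For k ≥ 1, |(5k - 6)/(7k + 9) − (5/7)| = |-87|/(7(7k + 9)) = 87/(7(7k + 9)).
Since 7k + 9 ≥ 7k for k ≥ 1, this is ≤ 87/(7·7k) = (87/49)/k.
So |(5k - 6)/(7k + 9) − (5/7)| < ε whenever k > (87/49)/ε.
Take N = (87/49)/ε. If k > N then |(5k - 6)/(7k + 9) − (5/7)| ≤ (87/49)/k < ε.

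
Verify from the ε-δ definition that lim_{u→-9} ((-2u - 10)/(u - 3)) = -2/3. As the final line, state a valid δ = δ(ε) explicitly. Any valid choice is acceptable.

δ = min(6, (9/2)ε)

Suppose ε > 0. We want δ > 0 with 0 < |u + 9| < δ ⇒ |(-2u - 10)/(u - 3) + 2/3| < ε.
Combining over a common denominator, (-2u - 10)/(u - 3) + 2/3 = [(-2u - 10)·(-12) − 8·(u - 3)] / [(-12)·(u - 3)] = 16(u + 9) / ((-12)(u - 3)).
So |(-2u - 10)/(u - 3) + 2/3| = 16|u + 9| / (12·|u − 3|).
Require δ ≤ 6, so |u − 3| ≥ |-12| − |u + 9| > 12 − 6 = 6.
Hence |(-2u - 10)/(u - 3) + 2/3| < 16|u + 9|/(12·6) = (2/9)|u + 9|, which is < ε once |u + 9| < (9/2)ε.
Take δ = min(6, (9/2)ε). Then 0 < |u + 9| < δ forces both bounds, so |(-2u - 10)/(u - 3) + 2/3| < ε.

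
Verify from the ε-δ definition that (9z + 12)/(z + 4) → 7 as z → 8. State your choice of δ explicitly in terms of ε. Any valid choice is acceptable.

Fix ε > 0. We want δ > 0 with 0 < |z − 8| < δ ⇒ |(9z + 12)/(z + 4) − 7| < ε.
Combining over a common denominator, (9z + 12)/(z + 4) − 7 = [(9z + 12)·12 − 84·(z + 4)] / [12·(z + 4)] = 24(z − 8) / (12(z + 4)).
So |(9z + 12)/(z + 4) − 7| = 24|z − 8| / (12·|z + 4|).
Require δ ≤ 6, so |z + 4| ≥ |12| − |z − 8| > 12 − 6 = 6.
Hence |(9z + 12)/(z + 4) − 7| < 24|z − 8|/(12·6) = (1/3)|z − 8|, which is < ε once |z − 8| < 3ε.
Take δ = min(6, 3ε). Then 0 < |z − 8| < δ forces both bounds, so |(9z + 12)/(z + 4) − 7| < ε.

δ = min(6, 3ε)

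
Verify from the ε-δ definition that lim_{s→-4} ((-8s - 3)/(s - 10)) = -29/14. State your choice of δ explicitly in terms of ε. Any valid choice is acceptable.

Fix ε > 0. We want δ > 0 with 0 < |s + 4| < δ ⇒ |(-8s - 3)/(s - 10) + 29/14| < ε.
Combining over a common denominator, (-8s - 3)/(s - 10) + 29/14 = [(-8s - 3)·(-14) − 29·(s - 10)] / [(-14)·(s - 10)] = 83(s + 4) / ((-14)(s - 10)).
So |(-8s - 3)/(s - 10) + 29/14| = 83|s + 4| / (14·|s − 10|).
Restrict δ ≤ 7. Then |s + 4| < 7 gives |s − 10| = |(s + 4) + (-14)| ≥ 14 − 7 = 7.
Hence |(-8s - 3)/(s - 10) + 29/14| < 83|s + 4|/(14·7) = (83/98)|s + 4|, which is < ε once |s + 4| < (98/83)ε.
Take δ = min(7, (98/83)ε). Then 0 < |s + 4| < δ forces both bounds, so |(-8s - 3)/(s - 10) + 29/14| < ε.

δ = min(7, (98/83)ε)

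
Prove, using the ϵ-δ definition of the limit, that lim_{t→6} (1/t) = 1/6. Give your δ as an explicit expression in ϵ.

Let ϵ > 0 be given. We seek δ > 0 such that 0 < |t − 6| < δ implies |1/t − (1/6)| < ϵ.
|1/t − (1/6)| = |6 − t|/(6·|t|) = |t − 6|/(6|t|).
Require δ ≤ 3 so that |t| > 6 − 3 = 3, hence 6|t| > 18.
Then |1/t − (1/6)| < |t − 6|/18, which is < ϵ when |t − 6| < 18ϵ.
Take δ = min(3, 18ϵ). Then 0 < |t − 6| < δ gives both |t − 6| < 3 and |t − 6| < 18ϵ, so |1/t − (1/6)| < ϵ.

δ = min(3, 18ϵ)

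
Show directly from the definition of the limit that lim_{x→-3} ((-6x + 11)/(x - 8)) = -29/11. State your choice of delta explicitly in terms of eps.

delta = min(11/2, (121/74)eps)

Let eps > 0 be given. We want delta > 0 with 0 < |x + 3| < delta ⇒ |(-6x + 11)/(x - 8) + 29/11| < eps.
Combining over a common denominator, (-6x + 11)/(x - 8) + 29/11 = [(-6x + 11)·(-11) − 29·(x - 8)] / [(-11)·(x - 8)] = 37(x + 3) / ((-11)(x - 8)).
So |(-6x + 11)/(x - 8) + 29/11| = 37|x + 3| / (11·|x − 8|).
Restrict delta ≤ 11/2. Then |x + 3| < 11/2 gives |x − 8| = |(x + 3) + (-11)| ≥ 11 − 11/2 = 11/2.
Hence |(-6x + 11)/(x - 8) + 29/11| < 37|x + 3|/(11·(11/2)) = (74/121)|x + 3|, which is < eps once |x + 3| < (121/74)eps.
Take delta = min(11/2, (121/74)eps). Then 0 < |x + 3| < delta forces both bounds, so |(-6x + 11)/(x - 8) + 29/11| < eps.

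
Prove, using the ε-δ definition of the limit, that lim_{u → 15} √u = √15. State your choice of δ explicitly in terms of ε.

δ = min(15, √15·ε)

Suppose ε > 0. We want δ > 0 such that 0 < |u − 15| < δ implies |√u − √15| < ε.
Rationalise: √u − √15 = (u − 15)/(√u + √15), so |√u − √15| = |u − 15|/(√u + √15).
Restrict δ ≤ 15 so that |u − 15| < 15 forces u > 0, and then √u + √15 > √15.
Hence |√u − √15| < |u − 15|/√15, which is < ε once |u − 15| < √15·ε.
Take δ = min(15, √15·ε). If 0 < |u − 15| < δ then u > 0 and |√u − √15| < |u − 15|/√15 < ε.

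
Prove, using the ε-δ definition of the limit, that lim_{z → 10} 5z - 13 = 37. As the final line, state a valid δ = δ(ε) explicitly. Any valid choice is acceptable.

Let ε > 0. We need δ > 0 so that 0 < |z − 10| < δ implies |(5z - 13) − 37| < ε.
|(5z - 13) − 37| = |5z - 50| = 5|z − 10|.
So 5|z − 10| < ε exactly when |z − 10| < ε/5.
Choosing δ = ε/5 gives |(5z - 13) − 37| = 5|z − 10| < ε whenever |z − 10| < δ.

δ = ε/5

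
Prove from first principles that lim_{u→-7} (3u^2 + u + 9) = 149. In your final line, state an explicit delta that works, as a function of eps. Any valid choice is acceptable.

Fix eps > 0. We want delta > 0 such that 0 < |u + 7| < delta implies |(3u^2 + u + 9) − 149| < eps.
(3u^2 + u + 9) − 149 = 3u^2 + u - 140 = (u + 7)(3u - 20).
So |(3u^2 + u + 9) − 149| = |u + 7|·|3u - 20|.
Assume first that |u + 7| < 1, so |u| < 8. Then |3u - 20| ≤ 3·8 + 20 = 44.
Hence |(3u^2 + u + 9) − 149| ≤ 44|u + 7| < eps provided |u + 7| < eps/44.
Take delta = min(1, eps/44). Then 0 < |u + 7| < delta gives both |u + 7| < 1 and |u + 7| < eps/44, so |(3u^2 + u + 9) − 149| < eps.

delta = min(1, eps/44)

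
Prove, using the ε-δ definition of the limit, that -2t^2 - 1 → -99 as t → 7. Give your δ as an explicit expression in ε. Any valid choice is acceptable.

Suppose ε > 0. We want δ > 0 such that 0 < |t − 7| < δ implies |(-2t^2 - 1) + 99| < ε.
(-2t^2 - 1) + 99 = -2t^2 + 98 = (t − 7)(-2t - 14).
So |(-2t^2 - 1) + 99| = |t − 7|·|-2t - 14|.
Require δ ≤ 2. Then |t − 7| < 2 gives |t| < 9, and by the triangle inequality |-2t - 14| ≤ 2·9 + 14 = 32.
Hence |(-2t^2 - 1) + 99| ≤ 32|t − 7| < ε provided |t − 7| < ε/32.
Choosing δ = min(2, ε/32) ensures both conditions, hence |(-2t^2 - 1) + 99| < ε.

δ = min(2, ε/32)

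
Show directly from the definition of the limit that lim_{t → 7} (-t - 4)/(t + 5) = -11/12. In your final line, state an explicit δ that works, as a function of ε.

Let ε > 0 be given. We want δ > 0 with 0 < |t − 7| < δ ⇒ |(-t - 4)/(t + 5) + 11/12| < ε.
Combining over a common denominator, (-t - 4)/(t + 5) + 11/12 = [(-t - 4)·12 − (-11)·(t + 5)] / [12·(t + 5)] = -1(t − 7) / (12(t + 5)).
So |(-t - 4)/(t + 5) + 11/12| = |t − 7| / (12·|t + 5|).
Require δ ≤ 6, so |t + 5| ≥ |12| − |t − 7| > 12 − 6 = 6.
Hence |(-t - 4)/(t + 5) + 11/12| < |t − 7|/(12·6) = (1/72)|t − 7|, which is < ε once |t − 7| < 72ε.
Take δ = min(6, 72ε). Then 0 < |t − 7| < δ forces both bounds, so |(-t - 4)/(t + 5) + 11/12| < ε.

δ = min(6, 72ε)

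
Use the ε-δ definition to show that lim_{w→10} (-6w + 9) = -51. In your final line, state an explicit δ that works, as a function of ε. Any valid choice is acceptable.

δ = ε/6

Let ε > 0 be given. We need δ > 0 so that 0 < |w − 10| < δ implies |(-6w + 9) + 51| < ε.
|(-6w + 9) + 51| = |-6w + 60| = 6|w − 10|.
So 6|w − 10| < ε exactly when |w − 10| < ε/6.
Take δ = ε/6. If 0 < |w − 10| < δ then |(-6w + 9) + 51| = 6|w − 10| < 6·(ε/6) = ε.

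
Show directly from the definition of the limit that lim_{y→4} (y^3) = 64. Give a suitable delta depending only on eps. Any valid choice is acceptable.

delta = min(1, eps/61)

Fix eps > 0. We seek delta > 0 with 0 < |y − 4| < delta ⇒ |y^3 − 64| < eps.
Factor: y^3 − 64 = (y − 4)(y^2 + 4y + 16), so |y^3 − 64| = |y − 4|·|y^2 + 4y + 16|.
Impose delta ≤ 1 so that |y| < 5; then |y^2 + 4y + 16| ≤ 61.
Hence |y^3 − 64| ≤ 61|y − 4|, which is < eps once |y − 4| < eps/61.
Take delta = min(1, eps/61). If 0 < |y − 4| < delta then both bounds hold and |y^3 − 64| ≤ 61|y − 4| < 61·(eps/61) = eps.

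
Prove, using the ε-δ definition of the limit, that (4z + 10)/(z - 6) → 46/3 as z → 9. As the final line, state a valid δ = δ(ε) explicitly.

Let ε > 0. We want δ > 0 with 0 < |z − 9| < δ ⇒ |(4z + 10)/(z - 6) − (46/3)| < ε.
Combining over a common denominator, (4z + 10)/(z - 6) − (46/3) = [(4z + 10)·3 − 46·(z - 6)] / [3·(z - 6)] = -34(z − 9) / (3(z - 6)).
So |(4z + 10)/(z - 6) − (46/3)| = 34|z − 9| / (3·|z − 6|).
Restrict δ ≤ 3/2. Then |z − 9| < 3/2 gives |z − 6| = |(z − 9) + 3| ≥ 3 − 3/2 = 3/2.
Hence |(4z + 10)/(z - 6) − (46/3)| < 34|z − 9|/(3·(3/2)) = (68/9)|z − 9|, which is < ε once |z − 9| < (9/68)ε.
Take δ = min(3/2, (9/68)ε). Then 0 < |z − 9| < δ forces both bounds, so |(4z + 10)/(z - 6) − (46/3)| < ε.

δ = min(3/2, (9/68)ε)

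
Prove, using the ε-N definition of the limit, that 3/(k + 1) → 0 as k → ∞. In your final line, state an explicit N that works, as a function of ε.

N = 3/ε

Let ε > 0. For k ≥ 1, |3/(k + 1) − 0| = 3/(k + 1) ≤ 3/k.
We need 3/k < ε, i.e. k > 3/ε.
Take N = 3/ε. If k > N then |3/(k + 1)| ≤ 3/k < ε.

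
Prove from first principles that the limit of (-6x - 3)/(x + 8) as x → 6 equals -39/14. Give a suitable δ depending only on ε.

Let ε > 0 be given. We want δ > 0 with 0 < |x − 6| < δ ⇒ |(-6x - 3)/(x + 8) + 39/14| < ε.
Combining over a common denominator, (-6x - 3)/(x + 8) + 39/14 = [(-6x - 3)·14 − (-39)·(x + 8)] / [14·(x + 8)] = -45(x − 6) / (14(x + 8)).
So |(-6x - 3)/(x + 8) + 39/14| = 45|x − 6| / (14·|x + 8|).
Require δ ≤ 7, so |x + 8| ≥ |14| − |x − 6| > 14 − 7 = 7.
Hence |(-6x - 3)/(x + 8) + 39/14| < 45|x − 6|/(14·7) = (45/98)|x − 6|, which is < ε once |x − 6| < (98/45)ε.
Take δ = min(7, (98/45)ε). Then 0 < |x − 6| < δ forces both bounds, so |(-6x - 3)/(x + 8) + 39/14| < ε.

δ = min(7, (98/45)ε)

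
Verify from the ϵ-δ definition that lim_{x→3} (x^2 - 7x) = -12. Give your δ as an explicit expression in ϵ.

δ = min(2, ϵ/9)

Fix ϵ > 0. We want δ > 0 such that 0 < |x − 3| < δ implies |(x^2 - 7x) + 12| < ϵ.
(x^2 - 7x) + 12 = x^2 - 7x + 12 = (x − 3)(x - 4).
So |(x^2 - 7x) + 12| = |x − 3|·|x - 4|.
Require δ ≤ 2. Then |x − 3| < 2 gives |x| < 5, and by the triangle inequality |x - 4| ≤ 5 + 4 = 9.
Hence |(x^2 - 7x) + 12| ≤ 9|x − 3| < ϵ provided |x − 3| < ϵ/9.
Take δ = min(2, ϵ/9). Then 0 < |x − 3| < δ gives both |x − 3| < 2 and |x − 3| < ϵ/9, so |(x^2 - 7x) + 12| < ϵ.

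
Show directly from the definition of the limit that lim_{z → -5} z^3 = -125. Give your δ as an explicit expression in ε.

δ = min(1, ε/91)

Fix ε > 0. We seek δ > 0 with 0 < |z + 5| < δ ⇒ |z^3 + 125| < ε.
Factor: z^3 + 125 = (z + 5)(z^2 - 5z + 25), so |z^3 + 125| = |z + 5|·|z^2 - 5z + 25|.
Restrict δ ≤ 1. Then |z + 5| < 1 gives |z| < 6, so by the triangle inequality |z^2 - 5z + 25| ≤ 6^2 + 5·6 + 25 = 91.
Hence |z^3 + 125| ≤ 91|z + 5|, which is < ε once |z + 5| < ε/91.
Take δ = min(1, ε/91). If 0 < |z + 5| < δ then both bounds hold and |z^3 + 125| ≤ 91|z + 5| < 91·(ε/91) = ε.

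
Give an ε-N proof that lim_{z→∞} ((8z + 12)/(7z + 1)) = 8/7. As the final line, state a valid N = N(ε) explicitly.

Let ε > 0 be given. We seek N > 0 such that z > N implies |(8z + 12)/(7z + 1) − (8/7)| < ε.
(8z + 12)/(7z + 1) − (8/7) = (7(8z + 12) − 8(7z + 1)) / (7(7z + 1)) = 76/(7(7z + 1)).
For z > 0 we have 7z + 1 > 7z, so |(8z + 12)/(7z + 1) − (8/7)| = 76/(7(7z + 1)) < 76/(7·7z) = (76/49)/z.
Thus |(8z + 12)/(7z + 1) − (8/7)| < ε whenever z > (76/49)/ε.
Take N = (76/49)/ε. If z > N then |(8z + 12)/(7z + 1) − (8/7)| < (76/49)/z < ε.

N = (76/49)/ε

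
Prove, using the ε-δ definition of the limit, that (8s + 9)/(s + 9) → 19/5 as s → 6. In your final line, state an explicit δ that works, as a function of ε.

δ = min(15/2, (25/14)ε)

Fix ε > 0. We want δ > 0 with 0 < |s − 6| < δ ⇒ |(8s + 9)/(s + 9) − (19/5)| < ε.
Combining over a common denominator, (8s + 9)/(s + 9) − (19/5) = [(8s + 9)·15 − 57·(s + 9)] / [15·(s + 9)] = 63(s − 6) / (15(s + 9)).
So |(8s + 9)/(s + 9) − (19/5)| = 63|s − 6| / (15·|s + 9|).
Require δ ≤ 15/2, so |s + 9| ≥ |15| − |s − 6| > 15 − 15/2 = 15/2.
Hence |(8s + 9)/(s + 9) − (19/5)| < 63|s − 6|/(15·(15/2)) = (14/25)|s − 6|, which is < ε once |s − 6| < (25/14)ε.
Take δ = min(15/2, (25/14)ε). Then 0 < |s − 6| < δ forces both bounds, so |(8s + 9)/(s + 9) − (19/5)| < ε.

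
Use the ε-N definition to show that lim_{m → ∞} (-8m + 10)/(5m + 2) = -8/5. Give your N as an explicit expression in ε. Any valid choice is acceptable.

N = (66/25)/ε

Fix ε > 0. For m ≥ 1, |(-8m + 10)/(5m + 2) + 8/5| = |66|/(5(5m + 2)) = 66/(5(5m + 2)).
Since 5m + 2 ≥ 5m for m ≥ 1, this is ≤ 66/(5·5m) = (66/25)/m.
So |(-8m + 10)/(5m + 2) + 8/5| < ε whenever m > (66/25)/ε.
Take N = (66/25)/ε. If m > N then |(-8m + 10)/(5m + 2) + 8/5| ≤ (66/25)/m < ε.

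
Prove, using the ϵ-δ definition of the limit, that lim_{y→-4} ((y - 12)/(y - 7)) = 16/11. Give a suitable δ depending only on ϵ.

Fix ϵ > 0. We want δ > 0 with 0 < |y + 4| < δ ⇒ |(y - 12)/(y - 7) − (16/11)| < ϵ.
Combining over a common denominator, (y - 12)/(y - 7) − (16/11) = [(y - 12)·(-11) − (-16)·(y - 7)] / [(-11)·(y - 7)] = 5(y + 4) / ((-11)(y - 7)).
So |(y - 12)/(y - 7) − (16/11)| = 5|y + 4| / (11·|y − 7|).
Require δ ≤ 11/2, so |y − 7| ≥ |-11| − |y + 4| > 11 − 11/2 = 11/2.
Hence |(y - 12)/(y - 7) − (16/11)| < 5|y + 4|/(11·(11/2)) = (10/121)|y + 4|, which is < ϵ once |y + 4| < (121/10)ϵ.
Take δ = min(11/2, (121/10)ϵ). Then 0 < |y + 4| < δ forces both bounds, so |(y - 12)/(y - 7) − (16/11)| < ϵ.

δ = min(11/2, (121/10)ϵ)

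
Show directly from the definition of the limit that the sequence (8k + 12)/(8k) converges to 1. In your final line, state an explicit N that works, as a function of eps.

N = (3/2)/eps

Suppose eps > 0. For k ≥ 1, |(8k + 12)/(8k) − 1| = |96|/(8(8k)) = 96/(8(8k)).
Since 8k ≥ 8k for k ≥ 1, this is ≤ 96/(8·8k) = (3/2)/k.
So |(8k + 12)/(8k) − 1| < eps whenever k > (3/2)/eps.
Take N = (3/2)/eps. If k > N then |(8k + 12)/(8k) − 1| ≤ (3/2)/k < eps.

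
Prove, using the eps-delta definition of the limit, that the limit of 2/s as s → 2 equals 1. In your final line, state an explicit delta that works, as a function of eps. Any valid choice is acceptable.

delta = min(1, eps)

Fix eps > 0. We seek delta > 0 such that 0 < |s − 2| < delta implies |2/s − 1| < eps.
|2/s − 1| = 2·|2 − s|/(2·|s|) = 2|s − 2|/(2|s|).
Restrict delta ≤ 1. Then |s − 2| < 1 gives |s| > 1, so 2|s| > 2.
Then |2/s − 1| < 2|s − 2|/2, which is < eps when |s − 2| < eps.
Take delta = min(1, eps). Then 0 < |s − 2| < delta gives both |s − 2| < 1 and |s − 2| < eps, so |2/s − 1| < eps.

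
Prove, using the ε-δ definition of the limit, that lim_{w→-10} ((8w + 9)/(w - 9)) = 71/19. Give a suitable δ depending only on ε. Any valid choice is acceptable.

Let ε > 0 be given. We want δ > 0 with 0 < |w + 10| < δ ⇒ |(8w + 9)/(w - 9) − (71/19)| < ε.
Combining over a common denominator, (8w + 9)/(w - 9) − (71/19) = [(8w + 9)·(-19) − (-71)·(w - 9)] / [(-19)·(w - 9)] = -81(w + 10) / ((-19)(w - 9)).
So |(8w + 9)/(w - 9) − (71/19)| = 81|w + 10| / (19·|w − 9|).
Restrict δ ≤ 19/2. Then |w + 10| < 19/2 gives |w − 9| = |(w + 10) + (-19)| ≥ 19 − 19/2 = 19/2.
Hence |(8w + 9)/(w - 9) − (71/19)| < 81|w + 10|/(19·(19/2)) = (162/361)|w + 10|, which is < ε once |w + 10| < (361/162)ε.
Take δ = min(19/2, (361/162)ε). Then 0 < |w + 10| < δ forces both bounds, so |(8w + 9)/(w - 9) − (71/19)| < ε.

δ = min(19/2, (361/162)ε)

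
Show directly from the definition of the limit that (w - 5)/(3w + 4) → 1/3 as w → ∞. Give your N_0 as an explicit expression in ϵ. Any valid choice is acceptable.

N_0 = (19/9)/ϵ

Let ϵ > 0. We seek N_0 > 0 such that w > N_0 implies |(w - 5)/(3w + 4) − (1/3)| < ϵ.
(w - 5)/(3w + 4) − (1/3) = (3(w - 5) − (3w + 4)) / (3(3w + 4)) = -19/(3(3w + 4)).
For w > 0 we have 3w + 4 > 3w, so |(w - 5)/(3w + 4) − (1/3)| = 19/(3(3w + 4)) < 19/(3·3w) = (19/9)/w.
Thus |(w - 5)/(3w + 4) − (1/3)| < ϵ whenever w > (19/9)/ϵ.
Take N_0 = (19/9)/ϵ. If w > N_0 then |(w - 5)/(3w + 4) − (1/3)| < (19/9)/w < ϵ.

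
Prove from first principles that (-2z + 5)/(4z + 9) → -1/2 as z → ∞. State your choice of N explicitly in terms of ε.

Let ε > 0. We seek N > 0 such that z > N implies |(-2z + 5)/(4z + 9) + 1/2| < ε.
(-2z + 5)/(4z + 9) + 1/2 = (4(-2z + 5) − (-2)(4z + 9)) / (4(4z + 9)) = 38/(4(4z + 9)).
For z > 0 we have 4z + 9 > 4z, so |(-2z + 5)/(4z + 9) + 1/2| = 38/(4(4z + 9)) < 38/(4·4z) = (19/8)/z.
Thus |(-2z + 5)/(4z + 9) + 1/2| < ε whenever z > (19/8)/ε.
Take N = (19/8)/ε. If z > N then |(-2z + 5)/(4z + 9) + 1/2| < (19/8)/z < ε.

N = (19/8)/ε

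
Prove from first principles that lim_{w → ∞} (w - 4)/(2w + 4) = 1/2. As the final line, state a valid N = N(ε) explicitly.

N = 3/ε

Fix ε > 0. We seek N > 0 such that w > N implies |(w - 4)/(2w + 4) − (1/2)| < ε.
(w - 4)/(2w + 4) − (1/2) = (2(w - 4) − (2w + 4)) / (2(2w + 4)) = -12/(2(2w + 4)).
For w > 0 we have 2w + 4 > 2w, so |(w - 4)/(2w + 4) − (1/2)| = 12/(2(2w + 4)) < 12/(2·2w) = 3/w.
Thus |(w - 4)/(2w + 4) − (1/2)| < ε whenever w > 3/ε.
Take N = 3/ε. If w > N then |(w - 4)/(2w + 4) − (1/2)| < 3/w < ε.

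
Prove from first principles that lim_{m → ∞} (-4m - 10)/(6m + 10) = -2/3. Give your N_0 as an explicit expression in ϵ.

N_0 = (5/9)/ϵ

Let ϵ > 0. For m ≥ 1, |(-4m - 10)/(6m + 10) + 2/3| = |-20|/(6(6m + 10)) = 20/(6(6m + 10)).
Since 6m + 10 ≥ 6m for m ≥ 1, this is ≤ 20/(6·6m) = (5/9)/m.
So |(-4m - 10)/(6m + 10) + 2/3| < ϵ whenever m > (5/9)/ϵ.
Take N_0 = (5/9)/ϵ. If m > N_0 then |(-4m - 10)/(6m + 10) + 2/3| ≤ (5/9)/m < ϵ.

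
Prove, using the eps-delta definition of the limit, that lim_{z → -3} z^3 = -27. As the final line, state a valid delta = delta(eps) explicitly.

Let eps > 0 be given. We seek delta > 0 with 0 < |z + 3| < delta ⇒ |z^3 + 27| < eps.
Factor: z^3 + 27 = (z + 3)(z^2 - 3z + 9), so |z^3 + 27| = |z + 3|·|z^2 - 3z + 9|.
Impose delta ≤ 1 so that |z| < 4; then |z^2 - 3z + 9| ≤ 37.
Hence |z^3 + 27| ≤ 37|z + 3|, which is < eps once |z + 3| < eps/37.
Take delta = min(1, eps/37). If 0 < |z + 3| < delta then both bounds hold and |z^3 + 27| ≤ 37|z + 3| < 37·(eps/37) = eps.

delta = min(1, eps/37)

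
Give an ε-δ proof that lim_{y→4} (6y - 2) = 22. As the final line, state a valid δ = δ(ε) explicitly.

Let ε > 0. We need δ > 0 so that 0 < |y − 4| < δ implies |(6y - 2) − 22| < ε.
|(6y - 2) − 22| = |6y - 24| = 6|y − 4|.
So 6|y − 4| < ε exactly when |y − 4| < ε/6.
Take δ = ε/6. If 0 < |y − 4| < δ then |(6y - 2) − 22| = 6|y − 4| < 6·(ε/6) = ε.

δ = ε/6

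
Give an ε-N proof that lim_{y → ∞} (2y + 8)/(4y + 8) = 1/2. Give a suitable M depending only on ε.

Fix ε > 0. We seek M > 0 such that y > M implies |(2y + 8)/(4y + 8) − (1/2)| < ε.
(2y + 8)/(4y + 8) − (1/2) = (4(2y + 8) − 2(4y + 8)) / (4(4y + 8)) = 16/(4(4y + 8)).
For y > 0 we have 4y + 8 > 4y, so |(2y + 8)/(4y + 8) − (1/2)| = 16/(4(4y + 8)) < 16/(4·4y) = 1/y.
Thus |(2y + 8)/(4y + 8) − (1/2)| < ε whenever y > 1/ε.
Take M = 1/ε. If y > M then |(2y + 8)/(4y + 8) − (1/2)| < 1/y < ε.

M = 1/ε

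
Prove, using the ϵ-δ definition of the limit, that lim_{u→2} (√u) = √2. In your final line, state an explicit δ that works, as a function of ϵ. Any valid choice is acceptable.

δ = min(2, √2·ϵ)

Suppose ϵ > 0. We want δ > 0 such that 0 < |u − 2| < δ implies |√u − √2| < ϵ.
Rationalise: √u − √2 = (u − 2)/(√u + √2), so |√u − √2| = |u − 2|/(√u + √2).
Restrict δ ≤ 2 so that |u − 2| < 2 forces u > 0, and then √u + √2 > √2.
Hence |√u − √2| < |u − 2|/√2, which is < ϵ once |u − 2| < √2·ϵ.
Take δ = min(2, √2·ϵ). If 0 < |u − 2| < δ then u > 0 and |√u − √2| < |u − 2|/√2 < ϵ.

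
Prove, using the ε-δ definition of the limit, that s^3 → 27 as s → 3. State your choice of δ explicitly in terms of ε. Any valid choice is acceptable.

δ = min(2, ε/49)

Let ε > 0. We seek δ > 0 with 0 < |s − 3| < δ ⇒ |s^3 − 27| < ε.
Factor: s^3 − 27 = (s − 3)(s^2 + 3s + 9), so |s^3 − 27| = |s − 3|·|s^2 + 3s + 9|.
Restrict δ ≤ 2. Then |s − 3| < 2 gives |s| < 5, so by the triangle inequality |s^2 + 3s + 9| ≤ 5^2 + 3·5 + 9 = 49.
Hence |s^3 − 27| ≤ 49|s − 3|, which is < ε once |s − 3| < ε/49.
Take δ = min(2, ε/49). If 0 < |s − 3| < δ then both bounds hold and |s^3 − 27| ≤ 49|s − 3| < 49·(ε/49) = ε.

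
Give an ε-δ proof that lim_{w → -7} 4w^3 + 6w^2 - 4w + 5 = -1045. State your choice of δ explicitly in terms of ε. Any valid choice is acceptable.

δ = min(2, ε/672)

Fix ε > 0. We want δ > 0 such that 0 < |w + 7| < δ implies |(4w^3 + 6w^2 - 4w + 5) + 1045| < ε.
(4w^3 + 6w^2 - 4w + 5) + 1045 = 4w^3 + 6w^2 - 4w + 1050 = (w + 7)(4w^2 - 22w + 150).
So |(4w^3 + 6w^2 - 4w + 5) + 1045| = |w + 7|·|4w^2 - 22w + 150|.
Assume first that |w + 7| < 2, so |w| < 9. Then |4w^2 - 22w + 150| ≤ 4·9^2 + 22·9 + 150 = 672.
Hence |(4w^3 + 6w^2 - 4w + 5) + 1045| ≤ 672|w + 7| < ε provided |w + 7| < ε/672.
Take δ = min(2, ε/672). Then 0 < |w + 7| < δ gives both |w + 7| < 2 and |w + 7| < ε/672, so |(4w^3 + 6w^2 - 4w + 5) + 1045| < ε.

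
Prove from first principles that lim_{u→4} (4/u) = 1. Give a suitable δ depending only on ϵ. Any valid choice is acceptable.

δ = min(2, 2ϵ)

Let ϵ > 0 be given. We seek δ > 0 such that 0 < |u − 4| < δ implies |4/u − 1| < ϵ.
|4/u − 1| = 4·|4 − u|/(4·|u|) = 4|u − 4|/(4|u|).
Require δ ≤ 2 so that |u| > 4 − 2 = 2, hence 4|u| > 8.
Then |4/u − 1| < 4|u − 4|/8, which is < ϵ when |u − 4| < 2ϵ.
Take δ = min(2, 2ϵ). Then 0 < |u − 4| < δ gives both |u − 4| < 2 and |u − 4| < 2ϵ, so |4/u − 1| < ϵ.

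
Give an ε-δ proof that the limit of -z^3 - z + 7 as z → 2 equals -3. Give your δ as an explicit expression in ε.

Let ε > 0. We want δ > 0 such that 0 < |z − 2| < δ implies |(-z^3 - z + 7) + 3| < ε.
(-z^3 - z + 7) + 3 = -z^3 - z + 10 = (z − 2)(-z^2 - 2z - 5).
So |(-z^3 - z + 7) + 3| = |z − 2|·|-z^2 - 2z - 5|.
Require δ ≤ 2. Then |z − 2| < 2 gives |z| < 4, and by the triangle inequality |-z^2 - 2z - 5| ≤ 4^2 + 2·4 + 5 = 29.
Hence |(-z^3 - z + 7) + 3| ≤ 29|z − 2| < ε provided |z − 2| < ε/29.
Choosing δ = min(2, ε/29) ensures both conditions, hence |(-z^3 - z + 7) + 3| < ε.

δ = min(2, ε/29)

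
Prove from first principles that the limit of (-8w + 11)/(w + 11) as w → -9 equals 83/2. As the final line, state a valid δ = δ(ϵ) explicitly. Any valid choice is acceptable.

Let ϵ > 0. We want δ > 0 with 0 < |w + 9| < δ ⇒ |(-8w + 11)/(w + 11) − (83/2)| < ϵ.
Combining over a common denominator, (-8w + 11)/(w + 11) − (83/2) = [(-8w + 11)·2 − 83·(w + 11)] / [2·(w + 11)] = -99(w + 9) / (2(w + 11)).
So |(-8w + 11)/(w + 11) − (83/2)| = 99|w + 9| / (2·|w + 11|).
Require δ ≤ 1, so |w + 11| ≥ |2| − |w + 9| > 2 − 1 = 1.
Hence |(-8w + 11)/(w + 11) − (83/2)| < 99|w + 9|/(2·1) = (99/2)|w + 9|, which is < ϵ once |w + 9| < (2/99)ϵ.
Take δ = min(1, (2/99)ϵ). Then 0 < |w + 9| < δ forces both bounds, so |(-8w + 11)/(w + 11) − (83/2)| < ϵ.

δ = min(1, (2/99)ϵ)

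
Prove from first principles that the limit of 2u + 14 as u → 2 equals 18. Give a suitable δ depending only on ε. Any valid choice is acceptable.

Let ε > 0 be given. We need δ > 0 so that 0 < |u − 2| < δ implies |(2u + 14) − 18| < ε.
|(2u + 14) − 18| = |2u - 4| = 2|u − 2|.
So 2|u − 2| < ε exactly when |u − 2| < ε/2.
Choosing δ = ε/2 gives |(2u + 14) − 18| = 2|u − 2| < ε whenever |u − 2| < δ.

δ = ε/2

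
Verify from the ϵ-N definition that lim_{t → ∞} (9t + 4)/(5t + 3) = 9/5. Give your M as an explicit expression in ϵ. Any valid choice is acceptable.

M = (7/25)/ϵ

Suppose ϵ > 0. We seek M > 0 such that t > M implies |(9t + 4)/(5t + 3) − (9/5)| < ϵ.
(9t + 4)/(5t + 3) − (9/5) = (5(9t + 4) − 9(5t + 3)) / (5(5t + 3)) = -7/(5(5t + 3)).
For t > 0 we have 5t + 3 > 5t, so |(9t + 4)/(5t + 3) − (9/5)| = 7/(5(5t + 3)) < 7/(5·5t) = (7/25)/t.
Thus |(9t + 4)/(5t + 3) − (9/5)| < ϵ whenever t > (7/25)/ϵ.
Take M = (7/25)/ϵ. If t > M then |(9t + 4)/(5t + 3) − (9/5)| < (7/25)/t < ϵ.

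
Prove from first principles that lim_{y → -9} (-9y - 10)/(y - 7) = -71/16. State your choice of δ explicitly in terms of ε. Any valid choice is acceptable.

δ = min(8, (128/73)ε)

Fix ε > 0. We want δ > 0 with 0 < |y + 9| < δ ⇒ |(-9y - 10)/(y - 7) + 71/16| < ε.
Combining over a common denominator, (-9y - 10)/(y - 7) + 71/16 = [(-9y - 10)·(-16) − 71·(y - 7)] / [(-16)·(y - 7)] = 73(y + 9) / ((-16)(y - 7)).
So |(-9y - 10)/(y - 7) + 71/16| = 73|y + 9| / (16·|y − 7|).
Require δ ≤ 8, so |y − 7| ≥ |-16| − |y + 9| > 16 − 8 = 8.
Hence |(-9y - 10)/(y - 7) + 71/16| < 73|y + 9|/(16·8) = (73/128)|y + 9|, which is < ε once |y + 9| < (128/73)ε.
Take δ = min(8, (128/73)ε). Then 0 < |y + 9| < δ forces both bounds, so |(-9y - 10)/(y - 7) + 71/16| < ε.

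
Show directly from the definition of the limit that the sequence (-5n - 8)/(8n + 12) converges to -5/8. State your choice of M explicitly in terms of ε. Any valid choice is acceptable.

Fix ε > 0. For n ≥ 1, |(-5n - 8)/(8n + 12) + 5/8| = |-4|/(8(8n + 12)) = 4/(8(8n + 12)).
Since 8n + 12 ≥ 8n for n ≥ 1, this is ≤ 4/(8·8n) = (1/16)/n.
So |(-5n - 8)/(8n + 12) + 5/8| < ε whenever n > (1/16)/ε.
Take M = (1/16)/ε. If n > M then |(-5n - 8)/(8n + 12) + 5/8| ≤ (1/16)/n < ε.

M = (1/16)/ε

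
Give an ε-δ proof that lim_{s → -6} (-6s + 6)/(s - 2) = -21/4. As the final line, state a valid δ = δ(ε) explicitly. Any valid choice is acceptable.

Let ε > 0 be given. We want δ > 0 with 0 < |s + 6| < δ ⇒ |(-6s + 6)/(s - 2) + 21/4| < ε.
Combining over a common denominator, (-6s + 6)/(s - 2) + 21/4 = [(-6s + 6)·(-8) − 42·(s - 2)] / [(-8)·(s - 2)] = 6(s + 6) / ((-8)(s - 2)).
So |(-6s + 6)/(s - 2) + 21/4| = 6|s + 6| / (8·|s − 2|).
Require δ ≤ 4, so |s − 2| ≥ |-8| − |s + 6| > 8 − 4 = 4.
Hence |(-6s + 6)/(s - 2) + 21/4| < 6|s + 6|/(8·4) = (3/16)|s + 6|, which is < ε once |s + 6| < (16/3)ε.
Take δ = min(4, (16/3)ε). Then 0 < |s + 6| < δ forces both bounds, so |(-6s + 6)/(s - 2) + 21/4| < ε.

δ = min(4, (16/3)ε)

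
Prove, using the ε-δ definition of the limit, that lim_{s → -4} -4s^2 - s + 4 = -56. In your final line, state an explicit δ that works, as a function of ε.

Fix ε > 0. We want δ > 0 such that 0 < |s + 4| < δ implies |(-4s^2 - s + 4) + 56| < ε.
(-4s^2 - s + 4) + 56 = -4s^2 - s + 60 = (s + 4)(-4s + 15).
So |(-4s^2 - s + 4) + 56| = |s + 4|·|-4s + 15|.
Require δ ≤ 1. Then |s + 4| < 1 gives |s| < 5, and by the triangle inequality |-4s + 15| ≤ 4·5 + 15 = 35.
Hence |(-4s^2 - s + 4) + 56| ≤ 35|s + 4| < ε provided |s + 4| < ε/35.
Choosing δ = min(1, ε/35) ensures both conditions, hence |(-4s^2 - s + 4) + 56| < ε.

δ = min(1, ε/35)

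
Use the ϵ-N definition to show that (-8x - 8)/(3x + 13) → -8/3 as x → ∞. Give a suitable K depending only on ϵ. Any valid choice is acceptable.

K = (80/9)/ϵ

Suppose ϵ > 0. We seek K > 0 such that x > K implies |(-8x - 8)/(3x + 13) + 8/3| < ϵ.
(-8x - 8)/(3x + 13) + 8/3 = (3(-8x - 8) − (-8)(3x + 13)) / (3(3x + 13)) = 80/(3(3x + 13)).
For x > 0 we have 3x + 13 > 3x, so |(-8x - 8)/(3x + 13) + 8/3| = 80/(3(3x + 13)) < 80/(3·3x) = (80/9)/x.
Thus |(-8x - 8)/(3x + 13) + 8/3| < ϵ whenever x > (80/9)/ϵ.
Take K = (80/9)/ϵ. If x > K then |(-8x - 8)/(3x + 13) + 8/3| < (80/9)/x < ϵ.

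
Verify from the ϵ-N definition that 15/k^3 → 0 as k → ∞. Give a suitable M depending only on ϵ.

M = (15/ϵ)^{1/3}

Let ϵ > 0 be given. For k ≥ 1, |15/k^3 − 0| = 15/k^3.
15/k^3 < ϵ ⇔ k^3 > 15/ϵ ⇔ k > (15/ϵ)^{1/3}.
Take M = (15/ϵ)^{1/3}. Then k > M implies 15/k^3 < ϵ.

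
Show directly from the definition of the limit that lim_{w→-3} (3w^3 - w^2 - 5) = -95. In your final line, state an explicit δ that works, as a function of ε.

Fix ε > 0. We want δ > 0 such that 0 < |w + 3| < δ implies |(3w^3 - w^2 - 5) + 95| < ε.
(3w^3 - w^2 - 5) + 95 = 3w^3 - w^2 + 90 = (w + 3)(3w^2 - 10w + 30).
So |(3w^3 - w^2 - 5) + 95| = |w + 3|·|3w^2 - 10w + 30|.
Require δ ≤ 2. Then |w + 3| < 2 gives |w| < 5, and by the triangle inequality |3w^2 - 10w + 30| ≤ 3·5^2 + 10·5 + 30 = 155.
Hence |(3w^3 - w^2 - 5) + 95| ≤ 155|w + 3| < ε provided |w + 3| < ε/155.
Choosing δ = min(2, ε/155) ensures both conditions, hence |(3w^3 - w^2 - 5) + 95| < ε.

δ = min(2, ε/155)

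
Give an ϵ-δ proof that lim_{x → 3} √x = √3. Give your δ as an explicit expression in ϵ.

δ = min(3, √3·ϵ)

Suppose ϵ > 0. We want δ > 0 such that 0 < |x − 3| < δ implies |√x − √3| < ϵ.
Multiplying by the conjugate, |√x − √3| = |x − 3|/(√x + √3).
Restrict δ ≤ 3 so that |x − 3| < 3 forces x > 0, and then √x + √3 > √3.
Hence |√x − √3| < |x − 3|/√3, which is < ϵ once |x − 3| < √3·ϵ.
Take δ = min(3, √3·ϵ). If 0 < |x − 3| < δ then x > 0 and |√x − √3| < |x − 3|/√3 < ϵ.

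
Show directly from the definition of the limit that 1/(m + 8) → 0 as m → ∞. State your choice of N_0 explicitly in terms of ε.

N_0 = 1/ε

Let ε > 0. For m ≥ 1, |1/(m + 8) − 0| = 1/(m + 8) ≤ 1/m.
We need 1/m < ε, i.e. m > 1/ε.
Take N_0 = 1/ε. If m > N_0 then |1/(m + 8)| ≤ 1/m < ε.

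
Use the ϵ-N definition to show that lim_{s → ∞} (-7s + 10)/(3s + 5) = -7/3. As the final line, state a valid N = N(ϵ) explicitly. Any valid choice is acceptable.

Let ϵ > 0 be given. We seek N > 0 such that s > N implies |(-7s + 10)/(3s + 5) + 7/3| < ϵ.
(-7s + 10)/(3s + 5) + 7/3 = (3(-7s + 10) − (-7)(3s + 5)) / (3(3s + 5)) = 65/(3(3s + 5)).
For s > 0 we have 3s + 5 > 3s, so |(-7s + 10)/(3s + 5) + 7/3| = 65/(3(3s + 5)) < 65/(3·3s) = (65/9)/s.
Thus |(-7s + 10)/(3s + 5) + 7/3| < ϵ whenever s > (65/9)/ϵ.
Take N = (65/9)/ϵ. If s > N then |(-7s + 10)/(3s + 5) + 7/3| < (65/9)/s < ϵ.

N = (65/9)/ϵ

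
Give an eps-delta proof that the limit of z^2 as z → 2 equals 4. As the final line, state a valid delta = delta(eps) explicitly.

Let eps > 0 be given. We seek delta > 0 with 0 < |z − 2| < delta ⇒ |z^2 − 4| < eps.
Factor: z^2 − 4 = (z − 2)(z + 2), so |z^2 − 4| = |z − 2|·|z + 2|.
Impose delta ≤ 1 so that |z| < 3; then |z + 2| ≤ 5.
Hence |z^2 − 4| ≤ 5|z − 2|, which is < eps once |z − 2| < eps/5.
Take delta = min(1, eps/5). If 0 < |z − 2| < delta then both bounds hold and |z^2 − 4| ≤ 5|z − 2| < 5·(eps/5) = eps.

delta = min(1, eps/5)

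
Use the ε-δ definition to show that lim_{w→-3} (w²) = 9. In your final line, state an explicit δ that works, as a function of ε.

Let ε > 0 be given. We seek δ > 0 with 0 < |w + 3| < δ ⇒ |w² − 9| < ε.
Factor: w² − 9 = (w + 3)(w - 3), so |w² − 9| = |w + 3|·|w - 3|.
Restrict δ ≤ 2. Then |w + 3| < 2 gives |w| < 5, so by the triangle inequality |w - 3| ≤ 5 + 3 = 8.
Hence |w² − 9| ≤ 8|w + 3|, which is < ε once |w + 3| < ε/8.
Take δ = min(2, ε/8). If 0 < |w + 3| < δ then both bounds hold and |w² − 9| ≤ 8|w + 3| < 8·(ε/8) = ε.

δ = min(2, ε/8)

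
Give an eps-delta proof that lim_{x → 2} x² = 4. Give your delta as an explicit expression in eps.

delta = min(2, eps/6)

Fix eps > 0. We seek delta > 0 with 0 < |x − 2| < delta ⇒ |x² − 4| < eps.
Factor: x² − 4 = (x − 2)(x + 2), so |x² − 4| = |x − 2|·|x + 2|.
Impose delta ≤ 2 so that |x| < 4; then |x + 2| ≤ 6.
Hence |x² − 4| ≤ 6|x − 2|, which is < eps once |x − 2| < eps/6.
Take delta = min(2, eps/6). If 0 < |x − 2| < delta then both bounds hold and |x² − 4| ≤ 6|x − 2| < 6·(eps/6) = eps.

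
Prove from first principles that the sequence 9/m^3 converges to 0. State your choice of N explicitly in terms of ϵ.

Suppose ϵ > 0. For m ≥ 1, |9/m^3 − 0| = 9/m^3.
9/m^3 < ϵ ⇔ m^3 > 9/ϵ ⇔ m > (9/ϵ)^{1/3}.
Take N = (9/ϵ)^{1/3}. Then m > N implies 9/m^3 < ϵ.

N = (9/ϵ)^{1/3}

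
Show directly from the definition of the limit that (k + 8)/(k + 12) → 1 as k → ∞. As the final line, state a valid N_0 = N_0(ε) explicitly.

N_0 = 4/ε

Suppose ε > 0. For k ≥ 1, |(k + 8)/(k + 12) − 1| = |-4|/((k + 12)) = 4/((k + 12)).
Since k + 12 ≥ k for k ≥ 1, this is ≤ 4/(k) = 4/k.
So |(k + 8)/(k + 12) − 1| < ε whenever k > 4/ε.
Take N_0 = 4/ε. If k > N_0 then |(k + 8)/(k + 12) − 1| ≤ 4/k < ε.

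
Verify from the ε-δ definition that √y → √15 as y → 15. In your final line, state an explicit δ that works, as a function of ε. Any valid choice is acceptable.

δ = min(15, √15·ε)

Suppose ε > 0. We want δ > 0 such that 0 < |y − 15| < δ implies |√y − √15| < ε.
Multiplying by the conjugate, |√y − √15| = |y − 15|/(√y + √15).
Restrict δ ≤ 15 so that |y − 15| < 15 forces y > 0, and then √y + √15 > √15.
Hence |√y − √15| < |y − 15|/√15, which is < ε once |y − 15| < √15·ε.
Take δ = min(15, √15·ε). If 0 < |y − 15| < δ then y > 0 and |√y − √15| < |y − 15|/√15 < ε.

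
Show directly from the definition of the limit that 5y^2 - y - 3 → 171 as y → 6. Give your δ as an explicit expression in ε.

δ = min(1, ε/64)

Let ε > 0 be given. We want δ > 0 such that 0 < |y − 6| < δ implies |(5y^2 - y - 3) − 171| < ε.
(5y^2 - y - 3) − 171 = 5y^2 - y - 174 = (y − 6)(5y + 29).
So |(5y^2 - y - 3) − 171| = |y − 6|·|5y + 29|.
Require δ ≤ 1. Then |y − 6| < 1 gives |y| < 7, and by the triangle inequality |5y + 29| ≤ 5·7 + 29 = 64.
Hence |(5y^2 - y - 3) − 171| ≤ 64|y − 6| < ε provided |y − 6| < ε/64.
Choosing δ = min(1, ε/64) ensures both conditions, hence |(5y^2 - y - 3) − 171| < ε.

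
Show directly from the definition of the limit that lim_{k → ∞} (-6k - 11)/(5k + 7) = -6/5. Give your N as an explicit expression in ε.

N = (13/25)/ε

Suppose ε > 0. For k ≥ 1, |(-6k - 11)/(5k + 7) + 6/5| = |-13|/(5(5k + 7)) = 13/(5(5k + 7)).
Since 5k + 7 ≥ 5k for k ≥ 1, this is ≤ 13/(5·5k) = (13/25)/k.
So |(-6k - 11)/(5k + 7) + 6/5| < ε whenever k > (13/25)/ε.
Take N = (13/25)/ε. If k > N then |(-6k - 11)/(5k + 7) + 6/5| ≤ (13/25)/k < ε.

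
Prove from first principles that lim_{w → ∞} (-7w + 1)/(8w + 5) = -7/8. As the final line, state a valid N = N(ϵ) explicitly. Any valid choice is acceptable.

N = (43/64)/ϵ

Let ϵ > 0. We seek N > 0 such that w > N implies |(-7w + 1)/(8w + 5) + 7/8| < ϵ.
(-7w + 1)/(8w + 5) + 7/8 = (8(-7w + 1) − (-7)(8w + 5)) / (8(8w + 5)) = 43/(8(8w + 5)).
For w > 0 we have 8w + 5 > 8w, so |(-7w + 1)/(8w + 5) + 7/8| = 43/(8(8w + 5)) < 43/(8·8w) = (43/64)/w.
Thus |(-7w + 1)/(8w + 5) + 7/8| < ϵ whenever w > (43/64)/ϵ.
Take N = (43/64)/ϵ. If w > N then |(-7w + 1)/(8w + 5) + 7/8| < (43/64)/w < ϵ.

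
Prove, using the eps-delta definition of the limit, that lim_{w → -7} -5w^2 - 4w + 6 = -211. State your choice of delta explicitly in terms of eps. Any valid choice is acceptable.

Suppose eps > 0. We want delta > 0 such that 0 < |w + 7| < delta implies |(-5w^2 - 4w + 6) + 211| < eps.
(-5w^2 - 4w + 6) + 211 = -5w^2 - 4w + 217 = (w + 7)(-5w + 31).
So |(-5w^2 - 4w + 6) + 211| = |w + 7|·|-5w + 31|.
Require delta ≤ 1. Then |w + 7| < 1 gives |w| < 8, and by the triangle inequality |-5w + 31| ≤ 5·8 + 31 = 71.
Hence |(-5w^2 - 4w + 6) + 211| ≤ 71|w + 7| < eps provided |w + 7| < eps/71.
Choosing delta = min(1, eps/71) ensures both conditions, hence |(-5w^2 - 4w + 6) + 211| < eps.

delta = min(1, eps/71)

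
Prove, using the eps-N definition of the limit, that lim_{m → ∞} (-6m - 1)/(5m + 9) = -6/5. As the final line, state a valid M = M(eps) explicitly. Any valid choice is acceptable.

Let eps > 0 be given. For m ≥ 1, |(-6m - 1)/(5m + 9) + 6/5| = |49|/(5(5m + 9)) = 49/(5(5m + 9)).
Since 5m + 9 ≥ 5m for m ≥ 1, this is ≤ 49/(5·5m) = (49/25)/m.
So |(-6m - 1)/(5m + 9) + 6/5| < eps whenever m > (49/25)/eps.
Take M = (49/25)/eps. If m > M then |(-6m - 1)/(5m + 9) + 6/5| ≤ (49/25)/m < eps.

M = (49/25)/eps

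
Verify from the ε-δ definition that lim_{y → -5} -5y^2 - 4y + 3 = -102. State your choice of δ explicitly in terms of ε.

δ = min(2, ε/56)

Suppose ε > 0. We want δ > 0 such that 0 < |y + 5| < δ implies |(-5y^2 - 4y + 3) + 102| < ε.
(-5y^2 - 4y + 3) + 102 = -5y^2 - 4y + 105 = (y + 5)(-5y + 21).
So |(-5y^2 - 4y + 3) + 102| = |y + 5|·|-5y + 21|.
Require δ ≤ 2. Then |y + 5| < 2 gives |y| < 7, and by the triangle inequality |-5y + 21| ≤ 5·7 + 21 = 56.
Hence |(-5y^2 - 4y + 3) + 102| ≤ 56|y + 5| < ε provided |y + 5| < ε/56.
Take δ = min(2, ε/56). Then 0 < |y + 5| < δ gives both |y + 5| < 2 and |y + 5| < ε/56, so |(-5y^2 - 4y + 3) + 102| < ε.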